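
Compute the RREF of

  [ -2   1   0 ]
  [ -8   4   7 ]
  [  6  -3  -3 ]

r1 -> -1/2·r1
  [  1  -1/2   0 ]
  [ -8     4   7 ]
  [  6    -3  -3 ]
r2 -> r2 + 8·r1
  [ 1  -1/2   0 ]
  [ 0     0   7 ]
  [ 6    -3  -3 ]
r3 -> r3 − 6·r1
  [ 1  -1/2   0 ]
  [ 0     0   7 ]
  [ 0     0  -3 ]
r2 -> 1/7·r2
  [ 1  -1/2   0 ]
  [ 0     0   1 ]
  [ 0     0  -3 ]
r3 -> r3 + 3·r2
  [ 1  -1/2  0 ]
  [ 0     0  1 ]
  [ 0     0  0 ]

[[1, -1/2, 0], [0, 0, 1], [0, 0, 0]]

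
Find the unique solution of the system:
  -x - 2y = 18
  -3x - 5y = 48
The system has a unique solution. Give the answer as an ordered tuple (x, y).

Form the augmented matrix and row-reduce:
  [ -1  -2  |  18 ]
  [ -3  -5  |  48 ]
R1 := -1·R1
  [  1   2  |  -18 ]
  [ -3  -5  |   48 ]
R2 := R2 + 3·R1
  [ 1  2  |  -18 ]
  [ 0  1  |   -6 ]
R1 := R1 − 2·R2
  [ 1  0  |  -6 ]
  [ 0  1  |  -6 ]
Reading off the last column: x = -6, y = -6.

(-6, -6)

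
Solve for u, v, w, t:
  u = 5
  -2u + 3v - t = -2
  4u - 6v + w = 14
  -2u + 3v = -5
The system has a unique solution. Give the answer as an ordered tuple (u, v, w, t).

Form the augmented matrix and row-reduce:
  [  1   0  0   0  |   5 ]
  [ -2   3  0  -1  |  -2 ]
  [  4  -6  1   0  |  14 ]
  [ -2   3  0   0  |  -5 ]
Add 2 times r1 to r2.
  [  1   0  0   0  |   5 ]
  [  0   3  0  -1  |   8 ]
  [  4  -6  1   0  |  14 ]
  [ -2   3  0   0  |  -5 ]
Subtract 4 times r1 from r3.
  [  1   0  0   0  |   5 ]
  [  0   3  0  -1  |   8 ]
  [  0  -6  1   0  |  -6 ]
  [ -2   3  0   0  |  -5 ]
Add 2 times r1 to r4.
  [ 1   0  0   0  |   5 ]
  [ 0   3  0  -1  |   8 ]
  [ 0  -6  1   0  |  -6 ]
  [ 0   3  0   0  |   5 ]
Multiply r2 by 1/3.
  [ 1   0  0     0  |    5 ]
  [ 0   1  0  -1/3  |  8/3 ]
  [ 0  -6  1     0  |   -6 ]
  [ 0   3  0     0  |    5 ]
Add 6 times r2 to r3.
  [ 1  0  0     0  |    5 ]
  [ 0  1  0  -1/3  |  8/3 ]
  [ 0  0  1    -2  |   10 ]
  [ 0  3  0     0  |    5 ]
Subtract 3 times r2 from r4.
  [ 1  0  0     0  |    5 ]
  [ 0  1  0  -1/3  |  8/3 ]
  [ 0  0  1    -2  |   10 ]
  [ 0  0  0     1  |   -3 ]
Add 2 times r4 to r3.
  [ 1  0  0     0  |    5 ]
  [ 0  1  0  -1/3  |  8/3 ]
  [ 0  0  1     0  |    4 ]
  [ 0  0  0     1  |   -3 ]
Add 1/3 times r4 to r2.
  [ 1  0  0  0  |    5 ]
  [ 0  1  0  0  |  5/3 ]
  [ 0  0  1  0  |    4 ]
  [ 0  0  0  1  |   -3 ]
Reading off the last column: u = 5, v = 5/3, w = 4, t = -3.

(5, 5/3, 4, -3)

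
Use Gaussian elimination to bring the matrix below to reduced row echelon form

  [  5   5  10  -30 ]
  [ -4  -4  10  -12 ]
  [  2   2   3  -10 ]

[[1, 1, 0, -2], [0, 0, 1, -2], [0, 0, 0, 0]]

R1 ← 1/5·R1
R2 ← R2 + 4·R1
R3 ← R3 − 2·R1
R2 ← 1/18·R2
R3 ← R3 + R2
R1 ← R1 − 2·R2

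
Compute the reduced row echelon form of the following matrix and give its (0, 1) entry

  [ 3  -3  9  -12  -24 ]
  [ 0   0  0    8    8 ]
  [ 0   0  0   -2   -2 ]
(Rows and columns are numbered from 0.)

-1

Multiply r1 by 1/3.
  [ 1  -1  3  -4  -8 ]
  [ 0   0  0   8   8 ]
  [ 0   0  0  -2  -2 ]
Multiply r2 by 1/8.
  [ 1  -1  3  -4  -8 ]
  [ 0   0  0   1   1 ]
  [ 0   0  0  -2  -2 ]
Add 2 times r2 to r3.
  [ 1  -1  3  -4  -8 ]
  [ 0   0  0   1   1 ]
  [ 0   0  0   0   0 ]
Add 4 times r2 to r1.
  [ 1  -1  3  0  -4 ]
  [ 0   0  0  1   1 ]
  [ 0   0  0  0   0 ]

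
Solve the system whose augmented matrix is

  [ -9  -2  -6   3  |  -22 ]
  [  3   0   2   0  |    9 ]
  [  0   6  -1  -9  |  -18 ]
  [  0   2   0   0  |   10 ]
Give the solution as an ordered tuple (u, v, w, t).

(1, 5, 3, 5)

R1 → -1/9·R1
R2 → R2 − 3·R1
R2 → -3/2·R2
R3 → R3 − 6·R2
R4 → R4 − 2·R2
R3 → -1·R3
R4 → 1/3·R4
R2 → R2 + 3/2·R4
R1 → R1 + 1/3·R4
R1 → R1 − 2/3·R3
R1 → R1 − 2/9·R2
Reading off the last column: u = 1, v = 5, w = 3, t = 5.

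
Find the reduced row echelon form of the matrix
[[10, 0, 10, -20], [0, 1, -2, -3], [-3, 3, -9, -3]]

[[1, 0, 1, -2], [0, 1, -2, -3], [0, 0, 0, 0]]

R1 := 1/10·R1
  [  1  0   1  -2 ]
  [  0  1  -2  -3 ]
  [ -3  3  -9  -3 ]
R3 := R3 + 3·R1
  [ 1  0   1  -2 ]
  [ 0  1  -2  -3 ]
  [ 0  3  -6  -9 ]
R3 := R3 − 3·R2
  [ 1  0   1  -2 ]
  [ 0  1  -2  -3 ]
  [ 0  0   0   0 ]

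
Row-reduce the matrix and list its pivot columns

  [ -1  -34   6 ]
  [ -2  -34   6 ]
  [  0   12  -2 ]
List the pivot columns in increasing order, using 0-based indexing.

Multiply R1 by -1.
  [  1   34  -6 ]
  [ -2  -34   6 ]
  [  0   12  -2 ]
Add 2 times R1 to R2.
  [ 1  34  -6 ]
  [ 0  34  -6 ]
  [ 0  12  -2 ]
Multiply R2 by 1/34.
  [ 1  34     -6 ]
  [ 0   1  -3/17 ]
  [ 0  12     -2 ]
Subtract 12 times R2 from R3.
  [ 1  34     -6 ]
  [ 0   1  -3/17 ]
  [ 0   0   2/17 ]
Multiply R3 by 17/2.
  [ 1  34     -6 ]
  [ 0   1  -3/17 ]
  [ 0   0      1 ]
Add 3/17 times R3 to R2.
  [ 1  34  -6 ]
  [ 0   1   0 ]
  [ 0   0   1 ]
Add 6 times R3 to R1.
  [ 1  34  0 ]
  [ 0   1  0 ]
  [ 0   0  1 ]
Subtract 34 times R2 from R1.
  [ 1  0  0 ]
  [ 0  1  0 ]
  [ 0  0  1 ]
Pivot columns are the columns containing a leading 1.

0, 1, 2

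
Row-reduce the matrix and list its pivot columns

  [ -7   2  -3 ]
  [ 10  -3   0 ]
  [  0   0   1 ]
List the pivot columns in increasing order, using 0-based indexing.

ρ1 -> -1/7·ρ1
  [  1  -2/7  3/7 ]
  [ 10    -3    0 ]
  [  0     0    1 ]
ρ2 -> ρ2 − 10·ρ1
  [ 1  -2/7    3/7 ]
  [ 0  -1/7  -30/7 ]
  [ 0     0      1 ]
ρ2 -> -7·ρ2
  [ 1  -2/7  3/7 ]
  [ 0     1   30 ]
  [ 0     0    1 ]
ρ2 -> ρ2 − 30·ρ3
  [ 1  -2/7  3/7 ]
  [ 0     1    0 ]
  [ 0     0    1 ]
ρ1 -> ρ1 − 3/7·ρ3
  [ 1  -2/7  0 ]
  [ 0     1  0 ]
  [ 0     0  1 ]
ρ1 -> ρ1 + 2/7·ρ2
  [ 1  0  0 ]
  [ 0  1  0 ]
  [ 0  0  1 ]
Pivot columns are the columns containing a leading 1.

0, 1, 2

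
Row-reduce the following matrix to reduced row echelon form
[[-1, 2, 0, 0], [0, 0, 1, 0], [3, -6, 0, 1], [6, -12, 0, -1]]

Multiply R1 by -1.
  [ 1   -2  0   0 ]
  [ 0    0  1   0 ]
  [ 3   -6  0   1 ]
  [ 6  -12  0  -1 ]
Subtract 3 times R1 from R3.
  [ 1   -2  0   0 ]
  [ 0    0  1   0 ]
  [ 0    0  0   1 ]
  [ 6  -12  0  -1 ]
Subtract 6 times R1 from R4.
  [ 1  -2  0   0 ]
  [ 0   0  1   0 ]
  [ 0   0  0   1 ]
  [ 0   0  0  -1 ]
Add R3 to R4.
  [ 1  -2  0  0 ]
  [ 0   0  1  0 ]
  [ 0   0  0  1 ]
  [ 0   0  0  0 ]

[[1, -2, 0, 0], [0, 0, 1, 0], [0, 0, 0, 1], [0, 0, 0, 0]]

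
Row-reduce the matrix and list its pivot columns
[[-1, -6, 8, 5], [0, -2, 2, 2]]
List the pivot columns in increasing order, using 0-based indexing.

R1 -> -1·R1
  [ 1   6  -8  -5 ]
  [ 0  -2   2   2 ]
R2 -> -1/2·R2
  [ 1  6  -8  -5 ]
  [ 0  1  -1  -1 ]
R1 -> R1 − 6·R2
  [ 1  0  -2   1 ]
  [ 0  1  -1  -1 ]
Pivot columns are the columns containing a leading 1.

0, 1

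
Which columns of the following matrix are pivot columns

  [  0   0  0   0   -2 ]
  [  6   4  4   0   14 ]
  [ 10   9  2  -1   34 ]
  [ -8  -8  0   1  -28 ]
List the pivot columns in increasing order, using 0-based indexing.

0, 1, 3, 4

ρ1 <=> ρ2
  [  6   4  4   0   14 ]
  [  0   0  0   0   -2 ]
  [ 10   9  2  -1   34 ]
  [ -8  -8  0   1  -28 ]
ρ1 -> 1/6·ρ1
  [  1  2/3  2/3   0  7/3 ]
  [  0    0    0   0   -2 ]
  [ 10    9    2  -1   34 ]
  [ -8   -8    0   1  -28 ]
ρ3 -> ρ3 − 10·ρ1
  [  1  2/3    2/3   0   7/3 ]
  [  0    0      0   0    -2 ]
  [  0  7/3  -14/3  -1  32/3 ]
  [ -8   -8      0   1   -28 ]
ρ4 -> ρ4 + 8·ρ1
  [ 1   2/3    2/3   0    7/3 ]
  [ 0     0      0   0     -2 ]
  [ 0   7/3  -14/3  -1   32/3 ]
  [ 0  -8/3   16/3   1  -28/3 ]
ρ2 <=> ρ3
  [ 1   2/3    2/3   0    7/3 ]
  [ 0   7/3  -14/3  -1   32/3 ]
  [ 0     0      0   0     -2 ]
  [ 0  -8/3   16/3   1  -28/3 ]
ρ2 -> 3/7·ρ2
  [ 1   2/3   2/3     0    7/3 ]
  [ 0     1    -2  -3/7   32/7 ]
  [ 0     0     0     0     -2 ]
  [ 0  -8/3  16/3     1  -28/3 ]
ρ4 -> ρ4 + 8/3·ρ2
  [ 1  2/3  2/3     0   7/3 ]
  [ 0    1   -2  -3/7  32/7 ]
  [ 0    0    0     0    -2 ]
  [ 0    0    0  -1/7  20/7 ]
ρ3 <=> ρ4
  [ 1  2/3  2/3     0   7/3 ]
  [ 0    1   -2  -3/7  32/7 ]
  [ 0    0    0  -1/7  20/7 ]
  [ 0    0    0     0    -2 ]
ρ3 -> -7·ρ3
  [ 1  2/3  2/3     0   7/3 ]
  [ 0    1   -2  -3/7  32/7 ]
  [ 0    0    0     1   -20 ]
  [ 0    0    0     0    -2 ]
ρ4 -> -1/2·ρ4
  [ 1  2/3  2/3     0   7/3 ]
  [ 0    1   -2  -3/7  32/7 ]
  [ 0    0    0     1   -20 ]
  [ 0    0    0     0     1 ]
ρ3 -> ρ3 + 20·ρ4
  [ 1  2/3  2/3     0   7/3 ]
  [ 0    1   -2  -3/7  32/7 ]
  [ 0    0    0     1     0 ]
  [ 0    0    0     0     1 ]
ρ2 -> ρ2 − 32/7·ρ4
  [ 1  2/3  2/3     0  7/3 ]
  [ 0    1   -2  -3/7    0 ]
  [ 0    0    0     1    0 ]
  [ 0    0    0     0    1 ]
ρ1 -> ρ1 − 7/3·ρ4
  [ 1  2/3  2/3     0  0 ]
  [ 0    1   -2  -3/7  0 ]
  [ 0    0    0     1  0 ]
  [ 0    0    0     0  1 ]
ρ2 -> ρ2 + 3/7·ρ3
  [ 1  2/3  2/3  0  0 ]
  [ 0    1   -2  0  0 ]
  [ 0    0    0  1  0 ]
  [ 0    0    0  0  1 ]
ρ1 -> ρ1 − 2/3·ρ2
  [ 1  0   2  0  0 ]
  [ 0  1  -2  0  0 ]
  [ 0  0   0  1  0 ]
  [ 0  0   0  0  1 ]
Pivot columns are the columns containing a leading 1.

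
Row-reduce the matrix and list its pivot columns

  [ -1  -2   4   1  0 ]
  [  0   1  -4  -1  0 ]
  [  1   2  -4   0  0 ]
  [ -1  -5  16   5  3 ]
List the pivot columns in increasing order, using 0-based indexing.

R1 := -1·R1
  [  1   2  -4  -1  0 ]
  [  0   1  -4  -1  0 ]
  [  1   2  -4   0  0 ]
  [ -1  -5  16   5  3 ]
R3 := R3 − R1
  [  1   2  -4  -1  0 ]
  [  0   1  -4  -1  0 ]
  [  0   0   0   1  0 ]
  [ -1  -5  16   5  3 ]
R4 := R4 + R1
  [ 1   2  -4  -1  0 ]
  [ 0   1  -4  -1  0 ]
  [ 0   0   0   1  0 ]
  [ 0  -3  12   4  3 ]
R4 := R4 + 3·R2
  [ 1  2  -4  -1  0 ]
  [ 0  1  -4  -1  0 ]
  [ 0  0   0   1  0 ]
  [ 0  0   0   1  3 ]
R4 := R4 − R3
  [ 1  2  -4  -1  0 ]
  [ 0  1  -4  -1  0 ]
  [ 0  0   0   1  0 ]
  [ 0  0   0   0  3 ]
R4 := 1/3·R4
  [ 1  2  -4  -1  0 ]
  [ 0  1  -4  -1  0 ]
  [ 0  0   0   1  0 ]
  [ 0  0   0   0  1 ]
R2 := R2 + R3
  [ 1  2  -4  -1  0 ]
  [ 0  1  -4   0  0 ]
  [ 0  0   0   1  0 ]
  [ 0  0   0   0  1 ]
R1 := R1 + R3
  [ 1  2  -4  0  0 ]
  [ 0  1  -4  0  0 ]
  [ 0  0   0  1  0 ]
  [ 0  0   0  0  1 ]
R1 := R1 − 2·R2
  [ 1  0   4  0  0 ]
  [ 0  1  -4  0  0 ]
  [ 0  0   0  1  0 ]
  [ 0  0   0  0  1 ]
Pivot columns are the columns containing a leading 1.

0, 1, 3, 4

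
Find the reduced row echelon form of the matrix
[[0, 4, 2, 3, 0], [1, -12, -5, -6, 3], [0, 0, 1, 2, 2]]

Swap R1 and R2.
  [ 1  -12  -5  -6  3 ]
  [ 0    4   2   3  0 ]
  [ 0    0   1   2  2 ]
Multiply R2 by 1/4.
  [ 1  -12   -5   -6  3 ]
  [ 0    1  1/2  3/4  0 ]
  [ 0    0    1    2  2 ]
Subtract 1/2 times R3 from R2.
  [ 1  -12  -5    -6   3 ]
  [ 0    1   0  -1/4  -1 ]
  [ 0    0   1     2   2 ]
Add 5 times R3 to R1.
  [ 1  -12  0     4  13 ]
  [ 0    1  0  -1/4  -1 ]
  [ 0    0  1     2   2 ]
Add 12 times R2 to R1.
  [ 1  0  0     1   1 ]
  [ 0  1  0  -1/4  -1 ]
  [ 0  0  1     2   2 ]

[[1, 0, 0, 1, 1], [0, 1, 0, -1/4, -1], [0, 0, 1, 2, 2]]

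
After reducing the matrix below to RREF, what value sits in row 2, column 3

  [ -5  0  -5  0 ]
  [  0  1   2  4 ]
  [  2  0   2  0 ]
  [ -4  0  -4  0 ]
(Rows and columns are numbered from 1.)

R1 := -1/5·R1
  [  1  0   1  0 ]
  [  0  1   2  4 ]
  [  2  0   2  0 ]
  [ -4  0  -4  0 ]
R3 := R3 − 2·R1
  [  1  0   1  0 ]
  [  0  1   2  4 ]
  [  0  0   0  0 ]
  [ -4  0  -4  0 ]
R4 := R4 + 4·R1
  [ 1  0  1  0 ]
  [ 0  1  2  4 ]
  [ 0  0  0  0 ]
  [ 0  0  0  0 ]

2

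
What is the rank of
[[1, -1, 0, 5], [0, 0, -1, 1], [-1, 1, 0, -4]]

R3 := R3 + R1
  [ 1  -1   0  5 ]
  [ 0   0  -1  1 ]
  [ 0   0   0  1 ]
R2 := -1·R2
  [ 1  -1  0   5 ]
  [ 0   0  1  -1 ]
  [ 0   0  0   1 ]
R2 := R2 + R3
  [ 1  -1  0  5 ]
  [ 0   0  1  0 ]
  [ 0   0  0  1 ]
R1 := R1 − 5·R3
  [ 1  -1  0  0 ]
  [ 0   0  1  0 ]
  [ 0   0  0  1 ]
The reduced form has 3 nonzero rows.

rank = 3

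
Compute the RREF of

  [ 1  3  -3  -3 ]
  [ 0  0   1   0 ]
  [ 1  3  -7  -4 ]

ρ3 := ρ3 − ρ1
  [ 1  3  -3  -3 ]
  [ 0  0   1   0 ]
  [ 0  0  -4  -1 ]
ρ3 := ρ3 + 4·ρ2
  [ 1  3  -3  -3 ]
  [ 0  0   1   0 ]
  [ 0  0   0  -1 ]
ρ3 := -1·ρ3
  [ 1  3  -3  -3 ]
  [ 0  0   1   0 ]
  [ 0  0   0   1 ]
ρ1 := ρ1 + 3·ρ3
  [ 1  3  -3  0 ]
  [ 0  0   1  0 ]
  [ 0  0   0  1 ]
ρ1 := ρ1 + 3·ρ2
  [ 1  3  0  0 ]
  [ 0  0  1  0 ]
  [ 0  0  0  1 ]

[[1, 3, 0, 0], [0, 0, 1, 0], [0, 0, 0, 1]]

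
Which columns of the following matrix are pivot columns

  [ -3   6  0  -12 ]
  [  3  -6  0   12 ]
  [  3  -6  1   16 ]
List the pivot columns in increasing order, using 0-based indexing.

R1 ← -1/3·R1
  [ 1  -2  0   4 ]
  [ 3  -6  0  12 ]
  [ 3  -6  1  16 ]
R2 ← R2 − 3·R1
  [ 1  -2  0   4 ]
  [ 0   0  0   0 ]
  [ 3  -6  1  16 ]
R3 ← R3 − 3·R1
  [ 1  -2  0  4 ]
  [ 0   0  0  0 ]
  [ 0   0  1  4 ]
R2 <=> R3
  [ 1  -2  0  4 ]
  [ 0   0  1  4 ]
  [ 0   0  0  0 ]
Pivot columns are the columns containing a leading 1.

0, 2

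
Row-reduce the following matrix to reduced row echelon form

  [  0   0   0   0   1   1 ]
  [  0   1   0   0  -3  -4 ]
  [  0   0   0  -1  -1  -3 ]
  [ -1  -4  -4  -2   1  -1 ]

R1 ↔ R4
  [ -1  -4  -4  -2   1  -1 ]
  [  0   1   0   0  -3  -4 ]
  [  0   0   0  -1  -1  -3 ]
  [  0   0   0   0   1   1 ]
R1 := -1·R1
  [ 1  4  4   2  -1   1 ]
  [ 0  1  0   0  -3  -4 ]
  [ 0  0  0  -1  -1  -3 ]
  [ 0  0  0   0   1   1 ]
R3 := -1·R3
  [ 1  4  4  2  -1   1 ]
  [ 0  1  0  0  -3  -4 ]
  [ 0  0  0  1   1   3 ]
  [ 0  0  0  0   1   1 ]
R3 := R3 − R4
  [ 1  4  4  2  -1   1 ]
  [ 0  1  0  0  -3  -4 ]
  [ 0  0  0  1   0   2 ]
  [ 0  0  0  0   1   1 ]
R2 := R2 + 3·R4
  [ 1  4  4  2  -1   1 ]
  [ 0  1  0  0   0  -1 ]
  [ 0  0  0  1   0   2 ]
  [ 0  0  0  0   1   1 ]
R1 := R1 + R4
  [ 1  4  4  2  0   2 ]
  [ 0  1  0  0  0  -1 ]
  [ 0  0  0  1  0   2 ]
  [ 0  0  0  0  1   1 ]
R1 := R1 − 2·R3
  [ 1  4  4  0  0  -2 ]
  [ 0  1  0  0  0  -1 ]
  [ 0  0  0  1  0   2 ]
  [ 0  0  0  0  1   1 ]
R1 := R1 − 4·R2
  [ 1  0  4  0  0   2 ]
  [ 0  1  0  0  0  -1 ]
  [ 0  0  0  1  0   2 ]
  [ 0  0  0  0  1   1 ]

[[1, 0, 4, 0, 0, 2], [0, 1, 0, 0, 0, -1], [0, 0, 0, 1, 0, 2], [0, 0, 0, 0, 1, 1]]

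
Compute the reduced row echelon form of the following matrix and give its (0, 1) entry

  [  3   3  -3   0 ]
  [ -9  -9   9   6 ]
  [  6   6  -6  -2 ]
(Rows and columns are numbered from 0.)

1

Multiply r1 by 1/3.
  [  1   1  -1   0 ]
  [ -9  -9   9   6 ]
  [  6   6  -6  -2 ]
Add 9 times r1 to r2.
  [ 1  1  -1   0 ]
  [ 0  0   0   6 ]
  [ 6  6  -6  -2 ]
Subtract 6 times r1 from r3.
  [ 1  1  -1   0 ]
  [ 0  0   0   6 ]
  [ 0  0   0  -2 ]
Multiply r2 by 1/6.
  [ 1  1  -1   0 ]
  [ 0  0   0   1 ]
  [ 0  0   0  -2 ]
Add 2 times r2 to r3.
  [ 1  1  -1  0 ]
  [ 0  0   0  1 ]
  [ 0  0   0  0 ]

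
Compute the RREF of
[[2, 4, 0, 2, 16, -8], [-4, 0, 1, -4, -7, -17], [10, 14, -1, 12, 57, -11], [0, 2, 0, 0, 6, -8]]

Multiply ρ1 by 1/2.
  [  1   2   0   1   8   -4 ]
  [ -4   0   1  -4  -7  -17 ]
  [ 10  14  -1  12  57  -11 ]
  [  0   2   0   0   6   -8 ]
Add 4 times ρ1 to ρ2.
  [  1   2   0   1   8   -4 ]
  [  0   8   1   0  25  -33 ]
  [ 10  14  -1  12  57  -11 ]
  [  0   2   0   0   6   -8 ]
Subtract 10 times ρ1 from ρ3.
  [ 1   2   0  1    8   -4 ]
  [ 0   8   1  0   25  -33 ]
  [ 0  -6  -1  2  -23   29 ]
  [ 0   2   0  0    6   -8 ]
Multiply ρ2 by 1/8.
  [ 1   2    0  1     8     -4 ]
  [ 0   1  1/8  0  25/8  -33/8 ]
  [ 0  -6   -1  2   -23     29 ]
  [ 0   2    0  0     6     -8 ]
Add 6 times ρ2 to ρ3.
  [ 1  2     0  1      8     -4 ]
  [ 0  1   1/8  0   25/8  -33/8 ]
  [ 0  0  -1/4  2  -17/4   17/4 ]
  [ 0  2     0  0      6     -8 ]
Subtract 2 times ρ2 from ρ4.
  [ 1  2     0  1      8     -4 ]
  [ 0  1   1/8  0   25/8  -33/8 ]
  [ 0  0  -1/4  2  -17/4   17/4 ]
  [ 0  0  -1/4  0   -1/4    1/4 ]
Multiply ρ3 by -4.
  [ 1  2     0   1     8     -4 ]
  [ 0  1   1/8   0  25/8  -33/8 ]
  [ 0  0     1  -8    17    -17 ]
  [ 0  0  -1/4   0  -1/4    1/4 ]
Add 1/4 times ρ3 to ρ4.
  [ 1  2    0   1     8     -4 ]
  [ 0  1  1/8   0  25/8  -33/8 ]
  [ 0  0    1  -8    17    -17 ]
  [ 0  0    0  -2     4     -4 ]
Multiply ρ4 by -1/2.
  [ 1  2    0   1     8     -4 ]
  [ 0  1  1/8   0  25/8  -33/8 ]
  [ 0  0    1  -8    17    -17 ]
  [ 0  0    0   1    -2      2 ]
Add 8 times ρ4 to ρ3.
  [ 1  2    0  1     8     -4 ]
  [ 0  1  1/8  0  25/8  -33/8 ]
  [ 0  0    1  0     1     -1 ]
  [ 0  0    0  1    -2      2 ]
Subtract ρ4 from ρ1.
  [ 1  2    0  0    10     -6 ]
  [ 0  1  1/8  0  25/8  -33/8 ]
  [ 0  0    1  0     1     -1 ]
  [ 0  0    0  1    -2      2 ]
Subtract 1/8 times ρ3 from ρ2.
  [ 1  2  0  0  10  -6 ]
  [ 0  1  0  0   3  -4 ]
  [ 0  0  1  0   1  -1 ]
  [ 0  0  0  1  -2   2 ]
Subtract 2 times ρ2 from ρ1.
  [ 1  0  0  0   4   2 ]
  [ 0  1  0  0   3  -4 ]
  [ 0  0  1  0   1  -1 ]
  [ 0  0  0  1  -2   2 ]

[[1, 0, 0, 0, 4, 2], [0, 1, 0, 0, 3, -4], [0, 0, 1, 0, 1, -1], [0, 0, 0, 1, -2, 2]]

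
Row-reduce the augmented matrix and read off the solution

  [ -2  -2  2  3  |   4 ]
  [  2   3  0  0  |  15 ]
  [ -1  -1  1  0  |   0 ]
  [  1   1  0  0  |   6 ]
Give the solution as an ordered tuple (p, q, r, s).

ρ1 -> -1/2·ρ1
  [  1   1  -1  -3/2  |  -2 ]
  [  2   3   0     0  |  15 ]
  [ -1  -1   1     0  |   0 ]
  [  1   1   0     0  |   6 ]
ρ2 -> ρ2 − 2·ρ1
  [  1   1  -1  -3/2  |  -2 ]
  [  0   1   2     3  |  19 ]
  [ -1  -1   1     0  |   0 ]
  [  1   1   0     0  |   6 ]
ρ3 -> ρ3 + ρ1
  [ 1  1  -1  -3/2  |  -2 ]
  [ 0  1   2     3  |  19 ]
  [ 0  0   0  -3/2  |  -2 ]
  [ 1  1   0     0  |   6 ]
ρ4 -> ρ4 − ρ1
  [ 1  1  -1  -3/2  |  -2 ]
  [ 0  1   2     3  |  19 ]
  [ 0  0   0  -3/2  |  -2 ]
  [ 0  0   1   3/2  |   8 ]
ρ3 ↔ ρ4
  [ 1  1  -1  -3/2  |  -2 ]
  [ 0  1   2     3  |  19 ]
  [ 0  0   1   3/2  |   8 ]
  [ 0  0   0  -3/2  |  -2 ]
ρ4 -> -2/3·ρ4
  [ 1  1  -1  -3/2  |   -2 ]
  [ 0  1   2     3  |   19 ]
  [ 0  0   1   3/2  |    8 ]
  [ 0  0   0     1  |  4/3 ]
ρ3 -> ρ3 − 3/2·ρ4
  [ 1  1  -1  -3/2  |   -2 ]
  [ 0  1   2     3  |   19 ]
  [ 0  0   1     0  |    6 ]
  [ 0  0   0     1  |  4/3 ]
ρ2 -> ρ2 − 3·ρ4
  [ 1  1  -1  -3/2  |   -2 ]
  [ 0  1   2     0  |   15 ]
  [ 0  0   1     0  |    6 ]
  [ 0  0   0     1  |  4/3 ]
ρ1 -> ρ1 + 3/2·ρ4
  [ 1  1  -1  0  |    0 ]
  [ 0  1   2  0  |   15 ]
  [ 0  0   1  0  |    6 ]
  [ 0  0   0  1  |  4/3 ]
ρ2 -> ρ2 − 2·ρ3
  [ 1  1  -1  0  |    0 ]
  [ 0  1   0  0  |    3 ]
  [ 0  0   1  0  |    6 ]
  [ 0  0   0  1  |  4/3 ]
ρ1 -> ρ1 + ρ3
  [ 1  1  0  0  |    6 ]
  [ 0  1  0  0  |    3 ]
  [ 0  0  1  0  |    6 ]
  [ 0  0  0  1  |  4/3 ]
ρ1 -> ρ1 − ρ2
  [ 1  0  0  0  |    3 ]
  [ 0  1  0  0  |    3 ]
  [ 0  0  1  0  |    6 ]
  [ 0  0  0  1  |  4/3 ]
Reading off the last column: p = 3, q = 3, r = 6, s = 4/3.

(3, 3, 6, 4/3)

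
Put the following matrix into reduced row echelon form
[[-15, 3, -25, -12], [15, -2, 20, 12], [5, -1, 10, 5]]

R1 := -1/15·R1
R2 := R2 − 15·R1
R3 := R3 − 5·R1
R3 := 3/5·R3
R2 := R2 + 5·R3
R1 := R1 − 5/3·R3
R1 := R1 + 1/5·R2

[[1, 0, 0, 2/5], [0, 1, 0, 3], [0, 0, 1, 3/5]]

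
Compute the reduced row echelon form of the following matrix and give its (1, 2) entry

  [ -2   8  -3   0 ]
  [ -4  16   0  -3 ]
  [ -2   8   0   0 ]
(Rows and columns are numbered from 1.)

Multiply R1 by -1/2.
Add 4 times R1 to R2.
Add 2 times R1 to R3.
Multiply R2 by 1/6.
Subtract 3 times R2 from R3.
Multiply R3 by 2/3.
Add 1/2 times R3 to R2.
Subtract 3/2 times R2 from R1.

-4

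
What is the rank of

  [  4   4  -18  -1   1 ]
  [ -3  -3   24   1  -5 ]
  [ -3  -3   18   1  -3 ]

r1 -> 1/4·r1
  [  1   1  -9/2  -1/4  1/4 ]
  [ -3  -3    24     1   -5 ]
  [ -3  -3    18     1   -3 ]
r2 -> r2 + 3·r1
  [  1   1  -9/2  -1/4    1/4 ]
  [  0   0  21/2   1/4  -17/4 ]
  [ -3  -3    18     1     -3 ]
r3 -> r3 + 3·r1
  [ 1  1  -9/2  -1/4    1/4 ]
  [ 0  0  21/2   1/4  -17/4 ]
  [ 0  0   9/2   1/4   -9/4 ]
r2 -> 2/21·r2
  [ 1  1  -9/2  -1/4     1/4 ]
  [ 0  0     1  1/42  -17/42 ]
  [ 0  0   9/2   1/4    -9/4 ]
r3 -> r3 − 9/2·r2
  [ 1  1  -9/2  -1/4     1/4 ]
  [ 0  0     1  1/42  -17/42 ]
  [ 0  0     0   1/7    -3/7 ]
r3 -> 7·r3
  [ 1  1  -9/2  -1/4     1/4 ]
  [ 0  0     1  1/42  -17/42 ]
  [ 0  0     0     1      -3 ]
r2 -> r2 − 1/42·r3
  [ 1  1  -9/2  -1/4   1/4 ]
  [ 0  0     1     0  -1/3 ]
  [ 0  0     0     1    -3 ]
r1 -> r1 + 1/4·r3
  [ 1  1  -9/2  0  -1/2 ]
  [ 0  0     1  0  -1/3 ]
  [ 0  0     0  1    -3 ]
r1 -> r1 + 9/2·r2
  [ 1  1  0  0    -2 ]
  [ 0  0  1  0  -1/3 ]
  [ 0  0  0  1    -3 ]
The reduced form has 3 nonzero rows.

rank = 3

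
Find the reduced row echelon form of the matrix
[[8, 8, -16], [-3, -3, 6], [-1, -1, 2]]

r1 -> 1/8·r1
  [  1   1  -2 ]
  [ -3  -3   6 ]
  [ -1  -1   2 ]
r2 -> r2 + 3·r1
  [  1   1  -2 ]
  [  0   0   0 ]
  [ -1  -1   2 ]
r3 -> r3 + r1
  [ 1  1  -2 ]
  [ 0  0   0 ]
  [ 0  0   0 ]

[[1, 1, -2], [0, 0, 0], [0, 0, 0]]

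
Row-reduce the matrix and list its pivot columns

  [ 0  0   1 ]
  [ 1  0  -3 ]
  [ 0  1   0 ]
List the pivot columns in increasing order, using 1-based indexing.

1, 2, 3

R1 <=> R2
  [ 1  0  -3 ]
  [ 0  0   1 ]
  [ 0  1   0 ]
R2 <=> R3
  [ 1  0  -3 ]
  [ 0  1   0 ]
  [ 0  0   1 ]
R1 -> R1 + 3·R3
  [ 1  0  0 ]
  [ 0  1  0 ]
  [ 0  0  1 ]
Pivot columns are the columns containing a leading 1.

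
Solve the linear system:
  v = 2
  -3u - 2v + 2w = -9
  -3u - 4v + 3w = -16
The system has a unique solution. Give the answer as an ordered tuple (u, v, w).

(-1/3, 2, -3)

Form the augmented matrix and row-reduce:
  [  0   1  0  |    2 ]
  [ -3  -2  2  |   -9 ]
  [ -3  -4  3  |  -16 ]
R1 <-> R2
  [ -3  -2  2  |   -9 ]
  [  0   1  0  |    2 ]
  [ -3  -4  3  |  -16 ]
R1 ← -1/3·R1
  [  1  2/3  -2/3  |    3 ]
  [  0    1     0  |    2 ]
  [ -3   -4     3  |  -16 ]
R3 ← R3 + 3·R1
  [ 1  2/3  -2/3  |   3 ]
  [ 0    1     0  |   2 ]
  [ 0   -2     1  |  -7 ]
R3 ← R3 + 2·R2
  [ 1  2/3  -2/3  |   3 ]
  [ 0    1     0  |   2 ]
  [ 0    0     1  |  -3 ]
R1 ← R1 + 2/3·R3
  [ 1  2/3  0  |   1 ]
  [ 0    1  0  |   2 ]
  [ 0    0  1  |  -3 ]
R1 ← R1 − 2/3·R2
  [ 1  0  0  |  -1/3 ]
  [ 0  1  0  |     2 ]
  [ 0  0  1  |    -3 ]
Reading off the last column: u = -1/3, v = 2, w = -3.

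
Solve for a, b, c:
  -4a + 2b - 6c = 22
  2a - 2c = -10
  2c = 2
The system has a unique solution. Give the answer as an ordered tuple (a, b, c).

Form the augmented matrix and row-reduce:
  [ -4  2  -6  |   22 ]
  [  2  0  -2  |  -10 ]
  [  0  0   2  |    2 ]
r1 → -1/4·r1
  [ 1  -1/2  3/2  |  -11/2 ]
  [ 2     0   -2  |    -10 ]
  [ 0     0    2  |      2 ]
r2 → r2 − 2·r1
  [ 1  -1/2  3/2  |  -11/2 ]
  [ 0     1   -5  |      1 ]
  [ 0     0    2  |      2 ]
r3 → 1/2·r3
  [ 1  -1/2  3/2  |  -11/2 ]
  [ 0     1   -5  |      1 ]
  [ 0     0    1  |      1 ]
r2 → r2 + 5·r3
  [ 1  -1/2  3/2  |  -11/2 ]
  [ 0     1    0  |      6 ]
  [ 0     0    1  |      1 ]
r1 → r1 − 3/2·r3
  [ 1  -1/2  0  |  -7 ]
  [ 0     1  0  |   6 ]
  [ 0     0  1  |   1 ]
r1 → r1 + 1/2·r2
  [ 1  0  0  |  -4 ]
  [ 0  1  0  |   6 ]
  [ 0  0  1  |   1 ]
Reading off the last column: a = -4, b = 6, c = 1.

(-4, 6, 1)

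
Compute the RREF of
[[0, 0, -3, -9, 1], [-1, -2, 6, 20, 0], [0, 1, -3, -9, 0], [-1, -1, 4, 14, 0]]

Swap R1 and R2.
  [ -1  -2   6  20  0 ]
  [  0   0  -3  -9  1 ]
  [  0   1  -3  -9  0 ]
  [ -1  -1   4  14  0 ]
Multiply R1 by -1.
  [  1   2  -6  -20  0 ]
  [  0   0  -3   -9  1 ]
  [  0   1  -3   -9  0 ]
  [ -1  -1   4   14  0 ]
Add R1 to R4.
  [ 1  2  -6  -20  0 ]
  [ 0  0  -3   -9  1 ]
  [ 0  1  -3   -9  0 ]
  [ 0  1  -2   -6  0 ]
Swap R2 and R3.
  [ 1  2  -6  -20  0 ]
  [ 0  1  -3   -9  0 ]
  [ 0  0  -3   -9  1 ]
  [ 0  1  -2   -6  0 ]
Subtract R2 from R4.
  [ 1  2  -6  -20  0 ]
  [ 0  1  -3   -9  0 ]
  [ 0  0  -3   -9  1 ]
  [ 0  0   1    3  0 ]
Multiply R3 by -1/3.
  [ 1  2  -6  -20     0 ]
  [ 0  1  -3   -9     0 ]
  [ 0  0   1    3  -1/3 ]
  [ 0  0   1    3     0 ]
Subtract R3 from R4.
  [ 1  2  -6  -20     0 ]
  [ 0  1  -3   -9     0 ]
  [ 0  0   1    3  -1/3 ]
  [ 0  0   0    0   1/3 ]
Multiply R4 by 3.
  [ 1  2  -6  -20     0 ]
  [ 0  1  -3   -9     0 ]
  [ 0  0   1    3  -1/3 ]
  [ 0  0   0    0     1 ]
Add 1/3 times R4 to R3.
  [ 1  2  -6  -20  0 ]
  [ 0  1  -3   -9  0 ]
  [ 0  0   1    3  0 ]
  [ 0  0   0    0  1 ]
Add 3 times R3 to R2.
  [ 1  2  -6  -20  0 ]
  [ 0  1   0    0  0 ]
  [ 0  0   1    3  0 ]
  [ 0  0   0    0  1 ]
Add 6 times R3 to R1.
  [ 1  2  0  -2  0 ]
  [ 0  1  0   0  0 ]
  [ 0  0  1   3  0 ]
  [ 0  0  0   0  1 ]
Subtract 2 times R2 from R1.
  [ 1  0  0  -2  0 ]
  [ 0  1  0   0  0 ]
  [ 0  0  1   3  0 ]
  [ 0  0  0   0  1 ]

[[1, 0, 0, -2, 0], [0, 1, 0, 0, 0], [0, 0, 1, 3, 0], [0, 0, 0, 0, 1]]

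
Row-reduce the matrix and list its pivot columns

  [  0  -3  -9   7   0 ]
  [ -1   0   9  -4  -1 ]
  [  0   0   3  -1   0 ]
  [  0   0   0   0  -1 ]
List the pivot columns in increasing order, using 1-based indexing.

1, 2, 3, 5

R1 ↔ R2
R1 ← -1·R1
R2 ← -1/3·R2
R3 ← 1/3·R3
R4 ← -1·R4
R1 ← R1 − R4
R2 ← R2 − 3·R3
R1 ← R1 + 9·R3
Pivot columns are the columns containing a leading 1.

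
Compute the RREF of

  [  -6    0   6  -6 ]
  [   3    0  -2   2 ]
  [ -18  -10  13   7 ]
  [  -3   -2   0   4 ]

[[1, 0, 0, 0], [0, 1, 0, -2], [0, 0, 1, -1], [0, 0, 0, 0]]

ρ1 → -1/6·ρ1
  [   1    0  -1  1 ]
  [   3    0  -2  2 ]
  [ -18  -10  13  7 ]
  [  -3   -2   0  4 ]
ρ2 → ρ2 − 3·ρ1
  [   1    0  -1   1 ]
  [   0    0   1  -1 ]
  [ -18  -10  13   7 ]
  [  -3   -2   0   4 ]
ρ3 → ρ3 + 18·ρ1
  [  1    0  -1   1 ]
  [  0    0   1  -1 ]
  [  0  -10  -5  25 ]
  [ -3   -2   0   4 ]
ρ4 → ρ4 + 3·ρ1
  [ 1    0  -1   1 ]
  [ 0    0   1  -1 ]
  [ 0  -10  -5  25 ]
  [ 0   -2  -3   7 ]
ρ2 <=> ρ3
  [ 1    0  -1   1 ]
  [ 0  -10  -5  25 ]
  [ 0    0   1  -1 ]
  [ 0   -2  -3   7 ]
ρ2 → -1/10·ρ2
  [ 1   0   -1     1 ]
  [ 0   1  1/2  -5/2 ]
  [ 0   0    1    -1 ]
  [ 0  -2   -3     7 ]
ρ4 → ρ4 + 2·ρ2
  [ 1  0   -1     1 ]
  [ 0  1  1/2  -5/2 ]
  [ 0  0    1    -1 ]
  [ 0  0   -2     2 ]
ρ4 → ρ4 + 2·ρ3
  [ 1  0   -1     1 ]
  [ 0  1  1/2  -5/2 ]
  [ 0  0    1    -1 ]
  [ 0  0    0     0 ]
ρ2 → ρ2 − 1/2·ρ3
  [ 1  0  -1   1 ]
  [ 0  1   0  -2 ]
  [ 0  0   1  -1 ]
  [ 0  0   0   0 ]
ρ1 → ρ1 + ρ3
  [ 1  0  0   0 ]
  [ 0  1  0  -2 ]
  [ 0  0  1  -1 ]
  [ 0  0  0   0 ]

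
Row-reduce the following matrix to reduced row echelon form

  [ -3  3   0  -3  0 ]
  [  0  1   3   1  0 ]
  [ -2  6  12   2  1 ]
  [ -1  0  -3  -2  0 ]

r1 → -1/3·r1
  [  1  -1   0   1  0 ]
  [  0   1   3   1  0 ]
  [ -2   6  12   2  1 ]
  [ -1   0  -3  -2  0 ]
r3 → r3 + 2·r1
  [  1  -1   0   1  0 ]
  [  0   1   3   1  0 ]
  [  0   4  12   4  1 ]
  [ -1   0  -3  -2  0 ]
r4 → r4 + r1
  [ 1  -1   0   1  0 ]
  [ 0   1   3   1  0 ]
  [ 0   4  12   4  1 ]
  [ 0  -1  -3  -1  0 ]
r3 → r3 − 4·r2
  [ 1  -1   0   1  0 ]
  [ 0   1   3   1  0 ]
  [ 0   0   0   0  1 ]
  [ 0  -1  -3  -1  0 ]
r4 → r4 + r2
  [ 1  -1  0  1  0 ]
  [ 0   1  3  1  0 ]
  [ 0   0  0  0  1 ]
  [ 0   0  0  0  0 ]
r1 → r1 + r2
  [ 1  0  3  2  0 ]
  [ 0  1  3  1  0 ]
  [ 0  0  0  0  1 ]
  [ 0  0  0  0  0 ]

[[1, 0, 3, 2, 0], [0, 1, 3, 1, 0], [0, 0, 0, 0, 1], [0, 0, 0, 0, 0]]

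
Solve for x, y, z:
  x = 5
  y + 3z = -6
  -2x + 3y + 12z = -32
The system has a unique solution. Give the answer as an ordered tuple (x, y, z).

(5, -2, -4/3)

Form the augmented matrix and row-reduce:
  [  1  0   0  |    5 ]
  [  0  1   3  |   -6 ]
  [ -2  3  12  |  -32 ]
r3 := r3 + 2·r1
  [ 1  0   0  |    5 ]
  [ 0  1   3  |   -6 ]
  [ 0  3  12  |  -22 ]
r3 := r3 − 3·r2
  [ 1  0  0  |   5 ]
  [ 0  1  3  |  -6 ]
  [ 0  0  3  |  -4 ]
r3 := 1/3·r3
  [ 1  0  0  |     5 ]
  [ 0  1  3  |    -6 ]
  [ 0  0  1  |  -4/3 ]
r2 := r2 − 3·r3
  [ 1  0  0  |     5 ]
  [ 0  1  0  |    -2 ]
  [ 0  0  1  |  -4/3 ]
Reading off the last column: x = 5, y = -2, z = -4/3.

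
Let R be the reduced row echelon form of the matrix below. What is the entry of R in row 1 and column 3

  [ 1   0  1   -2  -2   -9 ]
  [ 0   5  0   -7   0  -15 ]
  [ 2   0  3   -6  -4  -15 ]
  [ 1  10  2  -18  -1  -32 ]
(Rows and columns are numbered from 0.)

ρ3 ← ρ3 − 2·ρ1
  [ 1   0  1   -2  -2   -9 ]
  [ 0   5  0   -7   0  -15 ]
  [ 0   0  1   -2   0    3 ]
  [ 1  10  2  -18  -1  -32 ]
ρ4 ← ρ4 − ρ1
  [ 1   0  1   -2  -2   -9 ]
  [ 0   5  0   -7   0  -15 ]
  [ 0   0  1   -2   0    3 ]
  [ 0  10  1  -16   1  -23 ]
ρ2 ← 1/5·ρ2
  [ 1   0  1    -2  -2   -9 ]
  [ 0   1  0  -7/5   0   -3 ]
  [ 0   0  1    -2   0    3 ]
  [ 0  10  1   -16   1  -23 ]
ρ4 ← ρ4 − 10·ρ2
  [ 1  0  1    -2  -2  -9 ]
  [ 0  1  0  -7/5   0  -3 ]
  [ 0  0  1    -2   0   3 ]
  [ 0  0  1    -2   1   7 ]
ρ4 ← ρ4 − ρ3
  [ 1  0  1    -2  -2  -9 ]
  [ 0  1  0  -7/5   0  -3 ]
  [ 0  0  1    -2   0   3 ]
  [ 0  0  0     0   1   4 ]
ρ1 ← ρ1 + 2·ρ4
  [ 1  0  1    -2  0  -1 ]
  [ 0  1  0  -7/5  0  -3 ]
  [ 0  0  1    -2  0   3 ]
  [ 0  0  0     0  1   4 ]
ρ1 ← ρ1 − ρ3
  [ 1  0  0     0  0  -4 ]
  [ 0  1  0  -7/5  0  -3 ]
  [ 0  0  1    -2  0   3 ]
  [ 0  0  0     0  1   4 ]

-7/5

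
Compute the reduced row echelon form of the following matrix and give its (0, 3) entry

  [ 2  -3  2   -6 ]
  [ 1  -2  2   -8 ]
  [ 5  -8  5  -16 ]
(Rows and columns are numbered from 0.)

4

ρ1 -> 1/2·ρ1
ρ2 -> ρ2 − ρ1
ρ3 -> ρ3 − 5·ρ1
ρ2 -> -2·ρ2
ρ3 -> ρ3 + 1/2·ρ2
ρ3 -> -1·ρ3
ρ2 -> ρ2 + 2·ρ3
ρ1 -> ρ1 − ρ3
ρ1 -> ρ1 + 3/2·ρ2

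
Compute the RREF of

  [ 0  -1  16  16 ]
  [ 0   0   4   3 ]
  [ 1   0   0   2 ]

[[1, 0, 0, 2], [0, 1, 0, -4], [0, 0, 1, 3/4]]

r1 ↔ r3
  [ 1   0   0   2 ]
  [ 0   0   4   3 ]
  [ 0  -1  16  16 ]
r2 ↔ r3
  [ 1   0   0   2 ]
  [ 0  -1  16  16 ]
  [ 0   0   4   3 ]
r2 := -1·r2
  [ 1  0    0    2 ]
  [ 0  1  -16  -16 ]
  [ 0  0    4    3 ]
r3 := 1/4·r3
  [ 1  0    0    2 ]
  [ 0  1  -16  -16 ]
  [ 0  0    1  3/4 ]
r2 := r2 + 16·r3
  [ 1  0  0    2 ]
  [ 0  1  0   -4 ]
  [ 0  0  1  3/4 ]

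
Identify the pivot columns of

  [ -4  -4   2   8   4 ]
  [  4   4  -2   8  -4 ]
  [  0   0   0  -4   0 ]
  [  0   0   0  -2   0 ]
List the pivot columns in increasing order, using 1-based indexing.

R1 -> -1/4·R1
  [ 1  1  -1/2  -2  -1 ]
  [ 4  4    -2   8  -4 ]
  [ 0  0     0  -4   0 ]
  [ 0  0     0  -2   0 ]
R2 -> R2 − 4·R1
  [ 1  1  -1/2  -2  -1 ]
  [ 0  0     0  16   0 ]
  [ 0  0     0  -4   0 ]
  [ 0  0     0  -2   0 ]
R2 -> 1/16·R2
  [ 1  1  -1/2  -2  -1 ]
  [ 0  0     0   1   0 ]
  [ 0  0     0  -4   0 ]
  [ 0  0     0  -2   0 ]
R3 -> R3 + 4·R2
  [ 1  1  -1/2  -2  -1 ]
  [ 0  0     0   1   0 ]
  [ 0  0     0   0   0 ]
  [ 0  0     0  -2   0 ]
R4 -> R4 + 2·R2
  [ 1  1  -1/2  -2  -1 ]
  [ 0  0     0   1   0 ]
  [ 0  0     0   0   0 ]
  [ 0  0     0   0   0 ]
R1 -> R1 + 2·R2
  [ 1  1  -1/2  0  -1 ]
  [ 0  0     0  1   0 ]
  [ 0  0     0  0   0 ]
  [ 0  0     0  0   0 ]
Pivot columns are the columns containing a leading 1.

1, 4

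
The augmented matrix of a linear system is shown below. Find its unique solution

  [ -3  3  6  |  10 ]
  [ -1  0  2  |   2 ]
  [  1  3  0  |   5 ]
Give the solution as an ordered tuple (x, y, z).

Multiply r1 by -1/3.
Add r1 to r2.
Subtract r1 from r3.
Multiply r2 by -1.
Subtract 4 times r2 from r3.
Multiply r3 by 1/2.
Add 2 times r3 to r1.
Add r2 to r1.
Reading off the last column: x = 1, y = 4/3, z = 3/2.

(1, 4/3, 3/2)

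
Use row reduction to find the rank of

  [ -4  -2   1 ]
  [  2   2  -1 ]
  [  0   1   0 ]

rank = 3

Multiply ρ1 by -1/4.
Subtract 2 times ρ1 from ρ2.
Subtract ρ2 from ρ3.
Multiply ρ3 by 2.
Add 1/2 times ρ3 to ρ2.
Add 1/4 times ρ3 to ρ1.
Subtract 1/2 times ρ2 from ρ1.
The reduced form has 3 nonzero rows.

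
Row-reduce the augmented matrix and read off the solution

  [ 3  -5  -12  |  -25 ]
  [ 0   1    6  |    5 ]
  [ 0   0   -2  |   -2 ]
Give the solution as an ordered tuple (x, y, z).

(-6, -1, 1)

ρ1 → 1/3·ρ1
  [ 1  -5/3  -4  |  -25/3 ]
  [ 0     1   6  |      5 ]
  [ 0     0  -2  |     -2 ]
ρ3 → -1/2·ρ3
  [ 1  -5/3  -4  |  -25/3 ]
  [ 0     1   6  |      5 ]
  [ 0     0   1  |      1 ]
ρ2 → ρ2 − 6·ρ3
  [ 1  -5/3  -4  |  -25/3 ]
  [ 0     1   0  |     -1 ]
  [ 0     0   1  |      1 ]
ρ1 → ρ1 + 4·ρ3
  [ 1  -5/3  0  |  -13/3 ]
  [ 0     1  0  |     -1 ]
  [ 0     0  1  |      1 ]
ρ1 → ρ1 + 5/3·ρ2
  [ 1  0  0  |  -6 ]
  [ 0  1  0  |  -1 ]
  [ 0  0  1  |   1 ]
Reading off the last column: x = -6, y = -1, z = 1.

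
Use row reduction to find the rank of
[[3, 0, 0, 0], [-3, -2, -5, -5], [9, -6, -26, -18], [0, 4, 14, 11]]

rank = 4

ρ1 := 1/3·ρ1
  [  1   0    0    0 ]
  [ -3  -2   -5   -5 ]
  [  9  -6  -26  -18 ]
  [  0   4   14   11 ]
ρ2 := ρ2 + 3·ρ1
  [ 1   0    0    0 ]
  [ 0  -2   -5   -5 ]
  [ 9  -6  -26  -18 ]
  [ 0   4   14   11 ]
ρ3 := ρ3 − 9·ρ1
  [ 1   0    0    0 ]
  [ 0  -2   -5   -5 ]
  [ 0  -6  -26  -18 ]
  [ 0   4   14   11 ]
ρ2 := -1/2·ρ2
  [ 1   0    0    0 ]
  [ 0   1  5/2  5/2 ]
  [ 0  -6  -26  -18 ]
  [ 0   4   14   11 ]
ρ3 := ρ3 + 6·ρ2
  [ 1  0    0    0 ]
  [ 0  1  5/2  5/2 ]
  [ 0  0  -11   -3 ]
  [ 0  4   14   11 ]
ρ4 := ρ4 − 4·ρ2
  [ 1  0    0    0 ]
  [ 0  1  5/2  5/2 ]
  [ 0  0  -11   -3 ]
  [ 0  0    4    1 ]
ρ3 := -1/11·ρ3
  [ 1  0    0     0 ]
  [ 0  1  5/2   5/2 ]
  [ 0  0    1  3/11 ]
  [ 0  0    4     1 ]
ρ4 := ρ4 − 4·ρ3
  [ 1  0    0      0 ]
  [ 0  1  5/2    5/2 ]
  [ 0  0    1   3/11 ]
  [ 0  0    0  -1/11 ]
ρ4 := -11·ρ4
  [ 1  0    0     0 ]
  [ 0  1  5/2   5/2 ]
  [ 0  0    1  3/11 ]
  [ 0  0    0     1 ]
ρ3 := ρ3 − 3/11·ρ4
  [ 1  0    0    0 ]
  [ 0  1  5/2  5/2 ]
  [ 0  0    1    0 ]
  [ 0  0    0    1 ]
ρ2 := ρ2 − 5/2·ρ4
  [ 1  0    0  0 ]
  [ 0  1  5/2  0 ]
  [ 0  0    1  0 ]
  [ 0  0    0  1 ]
ρ2 := ρ2 − 5/2·ρ3
  [ 1  0  0  0 ]
  [ 0  1  0  0 ]
  [ 0  0  1  0 ]
  [ 0  0  0  1 ]
The reduced form has 4 nonzero rows.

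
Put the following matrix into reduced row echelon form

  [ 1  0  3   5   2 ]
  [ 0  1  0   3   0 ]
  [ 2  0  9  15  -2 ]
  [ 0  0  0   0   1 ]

R3 ← R3 − 2·R1
  [ 1  0  3  5   2 ]
  [ 0  1  0  3   0 ]
  [ 0  0  3  5  -6 ]
  [ 0  0  0  0   1 ]
R3 ← 1/3·R3
  [ 1  0  3    5   2 ]
  [ 0  1  0    3   0 ]
  [ 0  0  1  5/3  -2 ]
  [ 0  0  0    0   1 ]
R3 ← R3 + 2·R4
  [ 1  0  3    5  2 ]
  [ 0  1  0    3  0 ]
  [ 0  0  1  5/3  0 ]
  [ 0  0  0    0  1 ]
R1 ← R1 − 2·R4
  [ 1  0  3    5  0 ]
  [ 0  1  0    3  0 ]
  [ 0  0  1  5/3  0 ]
  [ 0  0  0    0  1 ]
R1 ← R1 − 3·R3
  [ 1  0  0    0  0 ]
  [ 0  1  0    3  0 ]
  [ 0  0  1  5/3  0 ]
  [ 0  0  0    0  1 ]

[[1, 0, 0, 0, 0], [0, 1, 0, 3, 0], [0, 0, 1, 5/3, 0], [0, 0, 0, 0, 1]]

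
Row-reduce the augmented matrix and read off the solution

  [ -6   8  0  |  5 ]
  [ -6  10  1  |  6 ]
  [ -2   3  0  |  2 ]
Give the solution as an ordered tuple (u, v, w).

R1 -> -1/6·R1
R2 -> R2 + 6·R1
R3 -> R3 + 2·R1
R2 -> 1/2·R2
R3 -> R3 − 1/3·R2
R3 -> -6·R3
R2 -> R2 − 1/2·R3
R1 -> R1 + 4/3·R2
Reading off the last column: u = 1/2, v = 1, w = -1.

(1/2, 1, -1)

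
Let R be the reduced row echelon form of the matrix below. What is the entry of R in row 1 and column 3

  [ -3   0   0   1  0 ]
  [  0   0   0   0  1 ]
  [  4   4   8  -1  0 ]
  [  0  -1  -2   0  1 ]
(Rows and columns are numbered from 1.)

r1 := -1/3·r1
r3 := r3 − 4·r1
r2 <-> r3
r2 := 1/4·r2
r4 := r4 + r2
r3 <-> r4
r3 := 12·r3
r3 := r3 − 12·r4
r2 := r2 − 1/12·r3
r1 := r1 + 1/3·r3

0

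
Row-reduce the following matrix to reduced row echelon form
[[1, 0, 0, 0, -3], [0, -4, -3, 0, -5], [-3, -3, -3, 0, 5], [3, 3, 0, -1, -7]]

[[1, 0, 0, 0, -3], [0, 1, 0, 0, 1], [0, 0, 1, 0, 1/3], [0, 0, 0, 1, 1]]

R3 -> R3 + 3·R1
  [ 1   0   0   0  -3 ]
  [ 0  -4  -3   0  -5 ]
  [ 0  -3  -3   0  -4 ]
  [ 3   3   0  -1  -7 ]
R4 -> R4 − 3·R1
  [ 1   0   0   0  -3 ]
  [ 0  -4  -3   0  -5 ]
  [ 0  -3  -3   0  -4 ]
  [ 0   3   0  -1   2 ]
R2 -> -1/4·R2
  [ 1   0    0   0   -3 ]
  [ 0   1  3/4   0  5/4 ]
  [ 0  -3   -3   0   -4 ]
  [ 0   3    0  -1    2 ]
R3 -> R3 + 3·R2
  [ 1  0     0   0    -3 ]
  [ 0  1   3/4   0   5/4 ]
  [ 0  0  -3/4   0  -1/4 ]
  [ 0  3     0  -1     2 ]
R4 -> R4 − 3·R2
  [ 1  0     0   0    -3 ]
  [ 0  1   3/4   0   5/4 ]
  [ 0  0  -3/4   0  -1/4 ]
  [ 0  0  -9/4  -1  -7/4 ]
R3 -> -4/3·R3
  [ 1  0     0   0    -3 ]
  [ 0  1   3/4   0   5/4 ]
  [ 0  0     1   0   1/3 ]
  [ 0  0  -9/4  -1  -7/4 ]
R4 -> R4 + 9/4·R3
  [ 1  0    0   0   -3 ]
  [ 0  1  3/4   0  5/4 ]
  [ 0  0    1   0  1/3 ]
  [ 0  0    0  -1   -1 ]
R4 -> -1·R4
  [ 1  0    0  0   -3 ]
  [ 0  1  3/4  0  5/4 ]
  [ 0  0    1  0  1/3 ]
  [ 0  0    0  1    1 ]
R2 -> R2 − 3/4·R3
  [ 1  0  0  0   -3 ]
  [ 0  1  0  0    1 ]
  [ 0  0  1  0  1/3 ]
  [ 0  0  0  1    1 ]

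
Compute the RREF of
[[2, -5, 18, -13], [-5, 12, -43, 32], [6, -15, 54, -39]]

[[1, 0, -1, -4], [0, 1, -4, 1], [0, 0, 0, 0]]

R1 ← 1/2·R1
R2 ← R2 + 5·R1
R3 ← R3 − 6·R1
R2 ← -2·R2
R1 ← R1 + 5/2·R2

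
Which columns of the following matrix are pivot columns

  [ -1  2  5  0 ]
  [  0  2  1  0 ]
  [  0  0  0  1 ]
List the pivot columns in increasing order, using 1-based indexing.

1, 2, 4

ρ1 := -1·ρ1
  [ 1  -2  -5  0 ]
  [ 0   2   1  0 ]
  [ 0   0   0  1 ]
ρ2 := 1/2·ρ2
  [ 1  -2   -5  0 ]
  [ 0   1  1/2  0 ]
  [ 0   0    0  1 ]
ρ1 := ρ1 + 2·ρ2
  [ 1  0   -4  0 ]
  [ 0  1  1/2  0 ]
  [ 0  0    0  1 ]
Pivot columns are the columns containing a leading 1.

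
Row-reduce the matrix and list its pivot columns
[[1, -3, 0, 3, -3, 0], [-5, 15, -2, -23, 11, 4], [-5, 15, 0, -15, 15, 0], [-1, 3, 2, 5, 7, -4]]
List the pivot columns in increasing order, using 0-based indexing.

R2 -> R2 + 5·R1
R3 -> R3 + 5·R1
R4 -> R4 + R1
R2 -> -1/2·R2
R4 -> R4 − 2·R2
Pivot columns are the columns containing a leading 1.

0, 2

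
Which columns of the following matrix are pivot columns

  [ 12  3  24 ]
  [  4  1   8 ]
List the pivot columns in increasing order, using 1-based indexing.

1

R1 := 1/12·R1
  [ 1  1/4  2 ]
  [ 4    1  8 ]
R2 := R2 − 4·R1
  [ 1  1/4  2 ]
  [ 0    0  0 ]
Pivot columns are the columns containing a leading 1.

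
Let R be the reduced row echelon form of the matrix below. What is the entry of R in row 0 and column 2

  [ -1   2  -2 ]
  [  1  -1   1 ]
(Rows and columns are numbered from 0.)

r1 ← -1·r1
  [ 1  -2  2 ]
  [ 1  -1  1 ]
r2 ← r2 − r1
  [ 1  -2   2 ]
  [ 0   1  -1 ]
r1 ← r1 + 2·r2
  [ 1  0   0 ]
  [ 0  1  -1 ]

0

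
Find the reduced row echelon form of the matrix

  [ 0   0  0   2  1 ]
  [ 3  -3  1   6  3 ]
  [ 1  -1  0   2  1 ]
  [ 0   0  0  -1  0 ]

[[1, -1, 0, 0, 0], [0, 0, 1, 0, 0], [0, 0, 0, 1, 0], [0, 0, 0, 0, 1]]

R1 <=> R2
  [ 3  -3  1   6  3 ]
  [ 0   0  0   2  1 ]
  [ 1  -1  0   2  1 ]
  [ 0   0  0  -1  0 ]
R1 ← 1/3·R1
  [ 1  -1  1/3   2  1 ]
  [ 0   0    0   2  1 ]
  [ 1  -1    0   2  1 ]
  [ 0   0    0  -1  0 ]
R3 ← R3 − R1
  [ 1  -1   1/3   2  1 ]
  [ 0   0     0   2  1 ]
  [ 0   0  -1/3   0  0 ]
  [ 0   0     0  -1  0 ]
R2 <=> R3
  [ 1  -1   1/3   2  1 ]
  [ 0   0  -1/3   0  0 ]
  [ 0   0     0   2  1 ]
  [ 0   0     0  -1  0 ]
R2 ← -3·R2
  [ 1  -1  1/3   2  1 ]
  [ 0   0    1   0  0 ]
  [ 0   0    0   2  1 ]
  [ 0   0    0  -1  0 ]
R3 ← 1/2·R3
  [ 1  -1  1/3   2    1 ]
  [ 0   0    1   0    0 ]
  [ 0   0    0   1  1/2 ]
  [ 0   0    0  -1    0 ]
R4 ← R4 + R3
  [ 1  -1  1/3  2    1 ]
  [ 0   0    1  0    0 ]
  [ 0   0    0  1  1/2 ]
  [ 0   0    0  0  1/2 ]
R4 ← 2·R4
  [ 1  -1  1/3  2    1 ]
  [ 0   0    1  0    0 ]
  [ 0   0    0  1  1/2 ]
  [ 0   0    0  0    1 ]
R3 ← R3 − 1/2·R4
  [ 1  -1  1/3  2  1 ]
  [ 0   0    1  0  0 ]
  [ 0   0    0  1  0 ]
  [ 0   0    0  0  1 ]
R1 ← R1 − R4
  [ 1  -1  1/3  2  0 ]
  [ 0   0    1  0  0 ]
  [ 0   0    0  1  0 ]
  [ 0   0    0  0  1 ]
R1 ← R1 − 2·R3
  [ 1  -1  1/3  0  0 ]
  [ 0   0    1  0  0 ]
  [ 0   0    0  1  0 ]
  [ 0   0    0  0  1 ]
R1 ← R1 − 1/3·R2
  [ 1  -1  0  0  0 ]
  [ 0   0  1  0  0 ]
  [ 0   0  0  1  0 ]
  [ 0   0  0  0  1 ]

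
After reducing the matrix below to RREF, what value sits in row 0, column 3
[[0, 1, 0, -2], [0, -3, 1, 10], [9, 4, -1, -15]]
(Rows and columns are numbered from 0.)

-1/3

r1 ↔ r3
  [ 9   4  -1  -15 ]
  [ 0  -3   1   10 ]
  [ 0   1   0   -2 ]
r1 -> 1/9·r1
  [ 1  4/9  -1/9  -5/3 ]
  [ 0   -3     1    10 ]
  [ 0    1     0    -2 ]
r2 -> -1/3·r2
  [ 1  4/9  -1/9   -5/3 ]
  [ 0    1  -1/3  -10/3 ]
  [ 0    1     0     -2 ]
r3 -> r3 − r2
  [ 1  4/9  -1/9   -5/3 ]
  [ 0    1  -1/3  -10/3 ]
  [ 0    0   1/3    4/3 ]
r3 -> 3·r3
  [ 1  4/9  -1/9   -5/3 ]
  [ 0    1  -1/3  -10/3 ]
  [ 0    0     1      4 ]
r2 -> r2 + 1/3·r3
  [ 1  4/9  -1/9  -5/3 ]
  [ 0    1     0    -2 ]
  [ 0    0     1     4 ]
r1 -> r1 + 1/9·r3
  [ 1  4/9  0  -11/9 ]
  [ 0    1  0     -2 ]
  [ 0    0  1      4 ]
r1 -> r1 − 4/9·r2
  [ 1  0  0  -1/3 ]
  [ 0  1  0    -2 ]
  [ 0  0  1     4 ]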